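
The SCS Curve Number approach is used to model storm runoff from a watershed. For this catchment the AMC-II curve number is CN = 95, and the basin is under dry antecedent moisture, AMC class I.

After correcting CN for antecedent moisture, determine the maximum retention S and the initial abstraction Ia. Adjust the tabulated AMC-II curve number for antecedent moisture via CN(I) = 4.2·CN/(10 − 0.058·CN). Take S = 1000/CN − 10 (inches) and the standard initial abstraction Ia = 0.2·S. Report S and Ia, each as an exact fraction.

CN(I) from CN(II)=95: (4.2·95)/(10 − 0.058·95) = 39900/449 ≈ 88.864
Retention S: 1000/CN − 10 with CN=88.864 → S = 500/399 ≈ 1.253 in
Ia = 0.2S: 0.2·1.253 = 0.251 in (exactly 100/399)

S = 500/399 in ≈ 1.253 in; Ia = 100/399 in ≈ 0.251 in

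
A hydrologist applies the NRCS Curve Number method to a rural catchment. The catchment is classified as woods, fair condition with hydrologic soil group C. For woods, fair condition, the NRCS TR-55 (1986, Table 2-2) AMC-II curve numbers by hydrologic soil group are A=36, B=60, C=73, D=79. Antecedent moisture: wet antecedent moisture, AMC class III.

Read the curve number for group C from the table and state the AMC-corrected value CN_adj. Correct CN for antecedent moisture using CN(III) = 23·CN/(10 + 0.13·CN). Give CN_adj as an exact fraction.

CN_adj = 167900/1949 ≈ 86.147

NRCS table: woods, fair condition, soil group C → CN(II) = 73
Adjust CN=73 to AMC III: 23·73/(10 + 0.13·73) → 1679 ÷ (1949/100) = 167900/1949 ≈ 86.147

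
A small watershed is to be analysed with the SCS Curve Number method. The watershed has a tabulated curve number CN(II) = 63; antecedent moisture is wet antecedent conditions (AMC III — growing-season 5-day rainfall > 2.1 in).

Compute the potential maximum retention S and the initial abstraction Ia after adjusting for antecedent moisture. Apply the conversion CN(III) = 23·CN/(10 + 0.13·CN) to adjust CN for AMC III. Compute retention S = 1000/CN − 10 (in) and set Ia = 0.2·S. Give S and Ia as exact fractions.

S = 3700/1449 in ≈ 2.553 in; Ia = 740/1449 in ≈ 0.511 in

Wet (AMC III): CN(III) = 23·63/(10 + 0.13·63) = 1449/(1819/100) = 144900/1819 ≈ 79.659
Retention S: 1000/CN − 10 with CN=79.659 → S = 3700/1449 ≈ 2.553 in
Ia = 0.2S: 0.2·2.553 = 0.511 in (exactly 740/1449)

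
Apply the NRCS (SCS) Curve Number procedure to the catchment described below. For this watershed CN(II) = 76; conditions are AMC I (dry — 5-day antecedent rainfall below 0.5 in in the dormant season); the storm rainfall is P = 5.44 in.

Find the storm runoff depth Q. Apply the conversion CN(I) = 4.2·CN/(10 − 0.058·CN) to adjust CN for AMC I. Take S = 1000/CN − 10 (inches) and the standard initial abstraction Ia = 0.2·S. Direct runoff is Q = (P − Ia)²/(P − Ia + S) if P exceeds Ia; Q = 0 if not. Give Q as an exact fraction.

Q = 21411968/15830325 in ≈ 1.353 in

Adjust CN=76 to AMC I: 4.2·76/(10 − 0.058·76) → (1596/5) ÷ (699/125) = 13300/233 ≈ 57.082
Max retention: S = 1000/(13300/233) − 10 = 1000/133 in (≈ 7.519 in)
Ia = 0.2S: 0.2·7.519 = 1.504 in (exactly 200/133)
Excess rainfall: 5.440 − 1.504 = 3.936 in; P > Ia so Q > 0
Q = (13088/3325)²/((13088/3325) + 1000/133) = (171295744/11055625)/(38088/3325) = 21411968/15830325 in ≈ 1.353 in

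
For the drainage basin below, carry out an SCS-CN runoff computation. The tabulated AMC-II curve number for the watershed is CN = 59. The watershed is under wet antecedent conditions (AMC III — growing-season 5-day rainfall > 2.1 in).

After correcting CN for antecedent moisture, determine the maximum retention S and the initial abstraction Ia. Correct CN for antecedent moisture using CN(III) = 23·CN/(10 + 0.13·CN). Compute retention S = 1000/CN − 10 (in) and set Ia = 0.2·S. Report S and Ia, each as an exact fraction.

Adjust CN=59 to AMC III: 23·59/(10 + 0.13·59) → 1357 ÷ (1767/100) = 135700/1767 ≈ 76.797
Retention S: 1000/CN − 10 with CN=76.797 → S = 4100/1357 ≈ 3.021 in
Ia = 0.2S: 0.2·3.021 = 0.604 in (exactly 820/1357)

S = 4100/1357 in ≈ 3.021 in; Ia = 820/1357 in ≈ 0.604 in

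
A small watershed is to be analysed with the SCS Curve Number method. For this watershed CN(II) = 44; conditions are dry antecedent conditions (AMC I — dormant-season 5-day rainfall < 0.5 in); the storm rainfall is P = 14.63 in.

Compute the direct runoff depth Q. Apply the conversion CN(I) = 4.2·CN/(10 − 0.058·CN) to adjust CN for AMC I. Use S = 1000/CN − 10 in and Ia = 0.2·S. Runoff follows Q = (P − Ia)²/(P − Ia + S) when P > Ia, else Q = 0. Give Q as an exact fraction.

CN(I) from CN(II)=44: (4.2·44)/(10 − 0.058·44) = 3300/133 ≈ 24.812
Max retention: S = 1000/(3300/133) − 10 = 1000/33 in (≈ 30.303 in)
Ia = 0.2S: 0.2·30.303 = 6.061 in (exactly 200/33)
Since P=14.630 > Ia=6.061: effective rainfall P−Ia = 28279/3300 in
Q: (28279/3300)² ÷ (128279/3300) = 799701841/423320700 in (≈ 1.889 in)

Q = 799701841/423320700 in ≈ 1.889 in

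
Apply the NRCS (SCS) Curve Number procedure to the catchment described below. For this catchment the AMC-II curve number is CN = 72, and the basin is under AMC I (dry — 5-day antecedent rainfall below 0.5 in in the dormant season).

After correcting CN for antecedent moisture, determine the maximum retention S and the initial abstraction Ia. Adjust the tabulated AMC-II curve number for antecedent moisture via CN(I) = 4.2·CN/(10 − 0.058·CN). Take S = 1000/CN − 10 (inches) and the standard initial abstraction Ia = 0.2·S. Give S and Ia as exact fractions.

CN(I) from CN(II)=72: (4.2·72)/(10 − 0.058·72) = 675/13 ≈ 51.923
S = 1000/(675/13) − 10 = 250/27 in ≈ 9.259 in
Initial abstraction Ia = S/5 = (250/27)/5 = 50/27 ≈ 1.852 in

S = 250/27 in ≈ 9.259 in; Ia = 50/27 in ≈ 1.852 in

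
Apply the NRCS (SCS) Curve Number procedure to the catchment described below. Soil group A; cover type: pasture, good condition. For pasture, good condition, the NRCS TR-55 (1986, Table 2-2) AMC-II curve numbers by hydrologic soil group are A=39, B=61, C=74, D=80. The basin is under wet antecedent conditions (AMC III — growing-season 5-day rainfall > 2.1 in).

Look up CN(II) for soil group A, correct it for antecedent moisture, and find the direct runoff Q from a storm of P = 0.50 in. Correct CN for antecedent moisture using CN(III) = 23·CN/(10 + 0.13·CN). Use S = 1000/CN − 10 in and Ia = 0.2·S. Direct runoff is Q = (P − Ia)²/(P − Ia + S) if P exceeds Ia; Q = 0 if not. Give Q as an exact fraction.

NRCS table: pasture, good condition, soil group A → CN(II) = 39
Adjust CN=39 to AMC III: 23·39/(10 + 0.13·39) → 897 ÷ (1507/100) = 89700/1507 ≈ 59.522
Retention S: 1000/CN − 10 with CN=59.522 → S = 6100/897 ≈ 6.800 in
Ia = 0.2·(6100/897) = 1220/897 in ≈ 1.360 in
P = 0.500 ≤ Ia = 1.360 in: entire storm abstracted, Q = 0.

Q = 0 in ≈ 0.000 in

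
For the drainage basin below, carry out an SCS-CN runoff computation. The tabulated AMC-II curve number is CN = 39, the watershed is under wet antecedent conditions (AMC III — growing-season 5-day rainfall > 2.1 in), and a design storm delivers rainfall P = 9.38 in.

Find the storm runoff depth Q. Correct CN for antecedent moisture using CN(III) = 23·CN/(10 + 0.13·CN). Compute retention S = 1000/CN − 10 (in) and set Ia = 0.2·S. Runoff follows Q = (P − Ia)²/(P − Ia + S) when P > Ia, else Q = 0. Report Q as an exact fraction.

Wet (AMC III): CN(III) = 23·39/(10 + 0.13·39) = 897/(1507/100) = 89700/1507 ≈ 59.522
Retention S: 1000/CN − 10 with CN=59.522 → S = 6100/897 ≈ 6.800 in
Initial abstraction Ia = S/5 = (6100/897)/5 = 1220/897 ≈ 1.360 in
P − Ia = 9.380 − 1.360 = 359693/44850 ≈ 8.020 in (> 0, runoff occurs)
Runoff Q = (P−Ia)²/(P−Ia+S) = (8.020)²/(8.020+6.800) = 129379054249/29811481050 ≈ 4.340 in

Q = 129379054249/29811481050 in ≈ 4.340 in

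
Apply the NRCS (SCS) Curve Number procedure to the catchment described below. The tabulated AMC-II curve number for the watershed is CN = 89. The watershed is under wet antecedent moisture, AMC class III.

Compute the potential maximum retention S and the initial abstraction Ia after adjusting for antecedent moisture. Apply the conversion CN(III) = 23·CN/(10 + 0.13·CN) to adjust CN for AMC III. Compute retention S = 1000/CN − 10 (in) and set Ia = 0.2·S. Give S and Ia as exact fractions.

S = 1100/2047 in ≈ 0.537 in; Ia = 220/2047 in ≈ 0.107 in

CN(III) from CN(II)=89: (23·89)/(10 + 0.13·89) = 204700/2157 ≈ 94.900
Max retention: S = 1000/(204700/2157) − 10 = 1100/2047 in (≈ 0.537 in)
Initial abstraction Ia = S/5 = (1100/2047)/5 = 220/2047 ≈ 0.107 in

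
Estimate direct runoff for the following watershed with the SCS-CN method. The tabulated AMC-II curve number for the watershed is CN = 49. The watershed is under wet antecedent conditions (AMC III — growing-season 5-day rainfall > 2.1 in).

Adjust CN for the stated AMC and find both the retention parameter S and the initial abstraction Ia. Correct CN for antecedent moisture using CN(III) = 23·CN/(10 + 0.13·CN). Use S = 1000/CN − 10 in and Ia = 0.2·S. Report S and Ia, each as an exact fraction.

Wet (AMC III): CN(III) = 23·49/(10 + 0.13·49) = 1127/(1637/100) = 112700/1637 ≈ 68.845
Retention S: 1000/CN − 10 with CN=68.845 → S = 5100/1127 ≈ 4.525 in
Ia = 0.2S: 0.2·4.525 = 0.905 in (exactly 1020/1127)

S = 5100/1127 in ≈ 4.525 in; Ia = 1020/1127 in ≈ 0.905 in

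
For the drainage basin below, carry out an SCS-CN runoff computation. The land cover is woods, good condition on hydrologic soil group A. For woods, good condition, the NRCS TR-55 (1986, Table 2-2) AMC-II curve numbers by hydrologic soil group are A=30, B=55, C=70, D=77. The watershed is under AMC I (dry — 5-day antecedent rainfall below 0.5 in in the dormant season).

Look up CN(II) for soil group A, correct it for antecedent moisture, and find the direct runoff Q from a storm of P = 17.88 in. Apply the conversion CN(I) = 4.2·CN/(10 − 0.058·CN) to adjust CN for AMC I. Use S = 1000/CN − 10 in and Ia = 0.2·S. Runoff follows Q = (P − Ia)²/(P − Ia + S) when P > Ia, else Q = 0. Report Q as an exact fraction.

NRCS table: woods, good condition, soil group A → CN(II) = 30
Adjust CN=30 to AMC I: 4.2·30/(10 − 0.058·30) → 126 ÷ (413/50) = 900/59 ≈ 15.254
Retention S: 1000/CN − 10 with CN=15.254 → S = 500/9 ≈ 55.556 in
Ia = 0.2·(500/9) = 100/9 in ≈ 11.111 in
Excess rainfall: 17.880 − 11.111 = 6.769 in; P > Ia so Q > 0
Runoff Q = (P−Ia)²/(P−Ia+S) = (6.769)²/(6.769+55.556) = 2319529/3155175 ≈ 0.735 in

Q = 2319529/3155175 in ≈ 0.735 in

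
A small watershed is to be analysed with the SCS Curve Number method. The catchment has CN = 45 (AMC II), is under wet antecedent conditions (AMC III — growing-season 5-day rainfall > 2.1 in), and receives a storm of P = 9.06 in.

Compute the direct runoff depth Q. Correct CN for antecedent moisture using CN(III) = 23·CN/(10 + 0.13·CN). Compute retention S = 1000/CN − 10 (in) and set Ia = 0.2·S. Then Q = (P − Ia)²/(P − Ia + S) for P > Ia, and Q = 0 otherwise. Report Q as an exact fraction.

CN(III) from CN(II)=45: (23·45)/(10 + 0.13·45) = 20700/317 ≈ 65.300
Max retention: S = 1000/(20700/317) − 10 = 1100/207 in (≈ 5.314 in)
Ia = 0.2S: 0.2·5.314 = 1.063 in (exactly 220/207)
P − Ia = 9.060 − 1.063 = 82771/10350 ≈ 7.997 in (> 0, runoff occurs)
Q: (82771/10350)² ÷ (137771/10350) = 6851038441/1425929850 in (≈ 4.805 in)

Q = 6851038441/1425929850 in ≈ 4.805 in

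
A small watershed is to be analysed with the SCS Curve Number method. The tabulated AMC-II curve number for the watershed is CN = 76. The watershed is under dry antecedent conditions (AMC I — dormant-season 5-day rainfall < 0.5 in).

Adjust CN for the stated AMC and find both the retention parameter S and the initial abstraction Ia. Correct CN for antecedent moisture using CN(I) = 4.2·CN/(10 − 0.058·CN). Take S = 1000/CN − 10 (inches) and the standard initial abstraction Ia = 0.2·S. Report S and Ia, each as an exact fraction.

Adjust CN=76 to AMC I: 4.2·76/(10 − 0.058·76) → (1596/5) ÷ (699/125) = 13300/233 ≈ 57.082
Max retention: S = 1000/(13300/233) − 10 = 1000/133 in (≈ 7.519 in)
Ia = 0.2·(1000/133) = 200/133 in ≈ 1.504 in

S = 1000/133 in ≈ 7.519 in; Ia = 200/133 in ≈ 1.504 in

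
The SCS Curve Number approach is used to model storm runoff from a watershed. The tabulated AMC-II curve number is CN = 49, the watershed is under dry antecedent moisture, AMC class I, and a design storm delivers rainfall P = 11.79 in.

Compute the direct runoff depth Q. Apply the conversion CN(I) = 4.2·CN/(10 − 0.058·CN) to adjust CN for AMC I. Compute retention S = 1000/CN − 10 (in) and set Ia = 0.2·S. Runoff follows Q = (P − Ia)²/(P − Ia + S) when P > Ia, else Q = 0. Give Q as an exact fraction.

Q = 54941953609/37194817100 in ≈ 1.477 in

CN(I) from CN(II)=49: (4.2·49)/(10 − 0.058·49) = 34300/1193 ≈ 28.751
Retention S: 1000/CN − 10 with CN=28.751 → S = 8500/343 ≈ 24.781 in
Initial abstraction Ia = S/5 = (8500/343)/5 = 1700/343 ≈ 4.956 in
Excess rainfall: 11.790 − 4.956 = 6.834 in; P > Ia so Q > 0
Q: (234397/34300)² ÷ (1084397/34300) = 54941953609/37194817100 in (≈ 1.477 in)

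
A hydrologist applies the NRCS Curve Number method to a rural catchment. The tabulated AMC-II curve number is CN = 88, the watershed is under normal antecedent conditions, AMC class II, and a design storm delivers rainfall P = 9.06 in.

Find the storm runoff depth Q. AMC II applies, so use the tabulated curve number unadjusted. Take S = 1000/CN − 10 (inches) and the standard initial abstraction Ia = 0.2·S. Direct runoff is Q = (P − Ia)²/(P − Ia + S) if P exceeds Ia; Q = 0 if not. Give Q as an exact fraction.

Q = 7785963/1023550 in ≈ 7.607 in

Average conditions: CN = 88 (no AMC adjustment).
Max retention: S = 1000/88 − 10 = 15/11 in (≈ 1.364 in)
Ia = 0.2S: 0.2·1.364 = 0.273 in (exactly 3/11)
P − Ia = 9.060 − 0.273 = 4833/550 ≈ 8.787 in (> 0, runoff occurs)
Q = (4833/550)²/((4833/550) + 15/11) = (23357889/302500)/(5583/550) = 7785963/1023550 in ≈ 7.607 in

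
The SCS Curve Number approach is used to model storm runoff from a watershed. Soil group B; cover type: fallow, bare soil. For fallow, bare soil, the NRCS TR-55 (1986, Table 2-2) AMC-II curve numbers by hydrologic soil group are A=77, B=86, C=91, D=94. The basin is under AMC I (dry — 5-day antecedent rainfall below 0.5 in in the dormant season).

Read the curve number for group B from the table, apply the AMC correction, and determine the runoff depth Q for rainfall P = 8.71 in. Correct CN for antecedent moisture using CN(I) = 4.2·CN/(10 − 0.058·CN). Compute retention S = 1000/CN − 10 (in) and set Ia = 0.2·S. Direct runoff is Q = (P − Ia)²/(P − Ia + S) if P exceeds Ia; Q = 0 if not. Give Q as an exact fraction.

NRCS table: fallow, bare soil, soil group B → CN(II) = 86
Adjust CN=86 to AMC I: 4.2·86/(10 − 0.058·86) → (1806/5) ÷ (1253/250) = 12900/179 ≈ 72.067
Retention S: 1000/CN − 10 with CN=72.067 → S = 500/129 ≈ 3.876 in
Initial abstraction Ia = S/5 = (500/129)/5 = 100/129 ≈ 0.775 in
Excess rainfall: 8.710 − 0.775 = 7.935 in; P > Ia so Q > 0
Q = (102359/12900)²/((102359/12900) + 500/129) = (10477364881/166410000)/(152359/12900) = 10477364881/1965431100 in ≈ 5.331 in

Q = 10477364881/1965431100 in ≈ 5.331 in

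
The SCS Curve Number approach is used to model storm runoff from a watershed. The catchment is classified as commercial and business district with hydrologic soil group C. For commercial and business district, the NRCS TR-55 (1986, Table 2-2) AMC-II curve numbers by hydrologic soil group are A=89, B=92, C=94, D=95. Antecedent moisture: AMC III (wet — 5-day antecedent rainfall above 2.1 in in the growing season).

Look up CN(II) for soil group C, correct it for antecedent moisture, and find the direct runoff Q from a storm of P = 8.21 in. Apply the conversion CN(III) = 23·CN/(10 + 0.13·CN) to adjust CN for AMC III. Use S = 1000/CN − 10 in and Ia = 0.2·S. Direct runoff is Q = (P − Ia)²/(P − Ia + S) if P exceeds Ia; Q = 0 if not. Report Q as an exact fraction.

Q = 777044013001/98533258100 in ≈ 7.886 in

NRCS table: commercial and business district, soil group C → CN(II) = 94
CN(III) from CN(II)=94: (23·94)/(10 + 0.13·94) = 108100/1111 ≈ 97.300
S = 1000/(108100/1111) − 10 = 300/1081 in ≈ 0.278 in
Initial abstraction Ia = S/5 = (300/1081)/5 = 60/1081 ≈ 0.056 in
Excess rainfall: 8.210 − 0.056 = 8.154 in; P > Ia so Q > 0
Q = (881501/108100)²/((881501/108100) + 300/1081) = (777044013001/11685610000)/(911501/108100) = 777044013001/98533258100 in ≈ 7.886 in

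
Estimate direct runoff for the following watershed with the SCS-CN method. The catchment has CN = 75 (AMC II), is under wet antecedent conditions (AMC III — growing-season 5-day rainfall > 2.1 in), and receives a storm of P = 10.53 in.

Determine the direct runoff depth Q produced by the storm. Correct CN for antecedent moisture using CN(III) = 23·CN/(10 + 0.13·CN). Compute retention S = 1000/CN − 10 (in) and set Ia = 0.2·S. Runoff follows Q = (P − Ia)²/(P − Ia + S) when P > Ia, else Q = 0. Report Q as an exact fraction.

Adjust CN=75 to AMC III: 23·75/(10 + 0.13·75) → 1725 ÷ (79/4) = 6900/79 ≈ 87.342
Retention S: 1000/CN − 10 with CN=87.342 → S = 100/69 ≈ 1.449 in
Ia = 0.2S: 0.2·1.449 = 0.290 in (exactly 20/69)
Since P=10.530 > Ia=0.290: effective rainfall P−Ia = 70657/6900 in
Q = (70657/6900)²/((70657/6900) + 100/69) = (4992411649/47610000)/(80657/6900) = 4992411649/556533300 in ≈ 8.971 in

Q = 4992411649/556533300 in ≈ 8.971 in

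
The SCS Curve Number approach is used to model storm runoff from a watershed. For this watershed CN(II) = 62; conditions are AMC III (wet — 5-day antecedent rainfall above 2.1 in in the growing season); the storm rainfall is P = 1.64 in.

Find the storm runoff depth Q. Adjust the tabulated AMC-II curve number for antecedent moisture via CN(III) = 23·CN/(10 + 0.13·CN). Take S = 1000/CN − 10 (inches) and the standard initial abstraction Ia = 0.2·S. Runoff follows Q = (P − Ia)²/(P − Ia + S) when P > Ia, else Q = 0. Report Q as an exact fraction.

Q = 389391289/1198428225 in ≈ 0.325 in

Adjust CN=62 to AMC III: 23·62/(10 + 0.13·62) → 1426 ÷ (903/50) = 71300/903 ≈ 78.959
Max retention: S = 1000/(71300/903) − 10 = 1900/713 in (≈ 2.665 in)
Ia = 0.2S: 0.2·2.665 = 0.533 in (exactly 380/713)
P − Ia = 1.640 − 0.533 = 19733/17825 ≈ 1.107 in (> 0, runoff occurs)
Q = (19733/17825)²/((19733/17825) + 1900/713) = (389391289/317730625)/(67233/17825) = 389391289/1198428225 in ≈ 0.325 in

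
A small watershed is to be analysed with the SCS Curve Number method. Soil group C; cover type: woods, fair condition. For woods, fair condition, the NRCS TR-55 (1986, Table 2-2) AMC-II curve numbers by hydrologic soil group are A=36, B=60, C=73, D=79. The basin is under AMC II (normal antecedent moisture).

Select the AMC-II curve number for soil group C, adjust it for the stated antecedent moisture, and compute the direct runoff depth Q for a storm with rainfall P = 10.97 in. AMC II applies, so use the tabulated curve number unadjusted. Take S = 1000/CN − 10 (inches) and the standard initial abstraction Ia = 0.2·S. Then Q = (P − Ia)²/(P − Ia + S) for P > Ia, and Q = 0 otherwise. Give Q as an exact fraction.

NRCS table: woods, fair condition, soil group C → CN(II) = 73
AMC II — tabulated CN = 73 applies directly.
Retention S: 1000/CN − 10 with CN=73.000 → S = 270/73 ≈ 3.699 in
Ia = 0.2S: 0.2·3.699 = 0.740 in (exactly 54/73)
Since P=10.970 > Ia=0.740: effective rainfall P−Ia = 74681/7300 in
Q = (74681/7300)²/((74681/7300) + 270/73) = (5577251761/53290000)/(101681/7300) = 5577251761/742271300 in ≈ 7.514 in

Q = 5577251761/742271300 in ≈ 7.514 in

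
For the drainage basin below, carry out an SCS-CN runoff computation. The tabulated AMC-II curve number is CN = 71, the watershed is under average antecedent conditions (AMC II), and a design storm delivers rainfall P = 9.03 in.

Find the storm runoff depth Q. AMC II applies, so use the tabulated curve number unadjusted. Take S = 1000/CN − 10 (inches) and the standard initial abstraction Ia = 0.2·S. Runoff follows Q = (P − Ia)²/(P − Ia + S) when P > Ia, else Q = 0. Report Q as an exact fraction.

Q = 3400405969/619922300 in ≈ 5.485 in

Average conditions: CN = 71 (no AMC adjustment).
S = 1000/71 − 10 = 290/71 in ≈ 4.085 in
Ia = 0.2S: 0.2·4.085 = 0.817 in (exactly 58/71)
Excess rainfall: 9.030 − 0.817 = 8.213 in; P > Ia so Q > 0
Runoff Q = (P−Ia)²/(P−Ia+S) = (8.213)²/(8.213+4.085) = 3400405969/619922300 ≈ 5.485 in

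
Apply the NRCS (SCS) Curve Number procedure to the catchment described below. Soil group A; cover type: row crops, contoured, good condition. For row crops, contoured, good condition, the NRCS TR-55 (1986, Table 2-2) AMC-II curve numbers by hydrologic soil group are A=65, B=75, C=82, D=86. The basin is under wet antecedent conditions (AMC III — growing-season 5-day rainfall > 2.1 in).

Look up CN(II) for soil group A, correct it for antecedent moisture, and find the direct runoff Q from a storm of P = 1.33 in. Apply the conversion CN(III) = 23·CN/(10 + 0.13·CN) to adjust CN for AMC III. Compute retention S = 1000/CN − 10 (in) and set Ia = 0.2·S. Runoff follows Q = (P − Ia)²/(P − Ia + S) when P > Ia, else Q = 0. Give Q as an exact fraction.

Q = 94848327/409061900 in ≈ 0.232 in

NRCS table: row crops, contoured, good condition, soil group A → CN(II) = 65
Wet (AMC III): CN(III) = 23·65/(10 + 0.13·65) = 1495/(369/20) = 29900/369 ≈ 81.030
S = 1000/(29900/369) − 10 = 700/299 in ≈ 2.341 in
Ia = 0.2S: 0.2·2.341 = 0.468 in (exactly 140/299)
P − Ia = 1.330 − 0.468 = 25767/29900 ≈ 0.862 in (> 0, runoff occurs)
Q = (25767/29900)²/((25767/29900) + 700/299) = (663938289/894010000)/(95767/29900) = 94848327/409061900 in ≈ 0.232 in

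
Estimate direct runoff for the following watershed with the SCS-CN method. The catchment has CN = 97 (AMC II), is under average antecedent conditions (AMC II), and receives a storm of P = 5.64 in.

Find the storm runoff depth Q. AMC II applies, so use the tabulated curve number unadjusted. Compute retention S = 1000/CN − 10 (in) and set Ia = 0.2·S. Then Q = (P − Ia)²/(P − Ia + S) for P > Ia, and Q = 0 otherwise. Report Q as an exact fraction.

Q = 60993243/11540575 in ≈ 5.285 in

Average conditions: CN = 97 (no AMC adjustment).
Max retention: S = 1000/97 − 10 = 30/97 in (≈ 0.309 in)
Initial abstraction Ia = S/5 = (30/97)/5 = 6/97 ≈ 0.062 in
P − Ia = 5.640 − 0.062 = 13527/2425 ≈ 5.578 in (> 0, runoff occurs)
Q: (13527/2425)² ÷ (14277/2425) = 60993243/11540575 in (≈ 5.285 in)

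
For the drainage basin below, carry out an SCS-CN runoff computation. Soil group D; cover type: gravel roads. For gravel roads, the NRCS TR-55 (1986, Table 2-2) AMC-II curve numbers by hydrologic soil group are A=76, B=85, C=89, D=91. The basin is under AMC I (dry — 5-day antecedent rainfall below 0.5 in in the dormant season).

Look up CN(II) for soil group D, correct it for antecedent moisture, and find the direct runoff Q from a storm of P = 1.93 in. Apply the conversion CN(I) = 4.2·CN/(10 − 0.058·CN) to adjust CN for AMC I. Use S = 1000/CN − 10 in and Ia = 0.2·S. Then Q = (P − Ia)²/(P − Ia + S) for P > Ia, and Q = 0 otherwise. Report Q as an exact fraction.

NRCS table: gravel roads, soil group D → CN(II) = 91
Adjust CN=91 to AMC I: 4.2·91/(10 − 0.058·91) → (1911/5) ÷ (2361/500) = 63700/787 ≈ 80.940
S = 1000/(63700/787) − 10 = 1500/637 in ≈ 2.355 in
Ia = 0.2S: 0.2·2.355 = 0.471 in (exactly 300/637)
Since P=1.930 > Ia=0.471: effective rainfall P−Ia = 92941/63700 in
Q = (92941/63700)²/((92941/63700) + 1500/637) = (8638029481/4057690000)/(242941/63700) = 8638029481/15475341700 in ≈ 0.558 in

Q = 8638029481/15475341700 in ≈ 0.558 in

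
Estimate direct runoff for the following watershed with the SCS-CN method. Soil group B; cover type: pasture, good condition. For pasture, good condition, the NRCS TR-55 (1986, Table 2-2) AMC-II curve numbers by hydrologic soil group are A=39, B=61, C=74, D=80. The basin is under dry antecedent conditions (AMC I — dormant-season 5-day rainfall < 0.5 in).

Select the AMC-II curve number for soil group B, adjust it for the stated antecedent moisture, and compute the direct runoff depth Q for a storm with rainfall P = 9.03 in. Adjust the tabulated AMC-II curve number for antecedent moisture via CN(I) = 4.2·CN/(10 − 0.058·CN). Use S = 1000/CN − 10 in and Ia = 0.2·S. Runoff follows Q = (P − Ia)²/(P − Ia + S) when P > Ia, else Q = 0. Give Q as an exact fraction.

NRCS table: pasture, good condition, soil group B → CN(II) = 61
Adjust CN=61 to AMC I: 4.2·61/(10 − 0.058·61) → (1281/5) ÷ (3231/500) = 42700/1077 ≈ 39.647
Retention S: 1000/CN − 10 with CN=39.647 → S = 6500/427 ≈ 15.222 in
Initial abstraction Ia = S/5 = (6500/427)/5 = 1300/427 ≈ 3.044 in
P − Ia = 9.030 − 3.044 = 255581/42700 ≈ 5.986 in (> 0, runoff occurs)
Runoff Q = (P−Ia)²/(P−Ia+S) = (5.986)²/(5.986+15.222) = 65321647561/38668308700 ≈ 1.689 in

Q = 65321647561/38668308700 in ≈ 1.689 in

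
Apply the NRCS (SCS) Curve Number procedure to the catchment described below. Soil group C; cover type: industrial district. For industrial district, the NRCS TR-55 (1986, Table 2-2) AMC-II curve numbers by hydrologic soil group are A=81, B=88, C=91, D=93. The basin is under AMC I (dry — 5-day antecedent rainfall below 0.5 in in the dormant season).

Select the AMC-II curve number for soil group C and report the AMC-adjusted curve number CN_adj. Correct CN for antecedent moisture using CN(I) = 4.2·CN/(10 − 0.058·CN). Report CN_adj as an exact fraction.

NRCS table: industrial district, soil group C → CN(II) = 91
Adjust CN=91 to AMC I: 4.2·91/(10 − 0.058·91) → (1911/5) ÷ (2361/500) = 63700/787 ≈ 80.940

CN_adj = 63700/787 ≈ 80.940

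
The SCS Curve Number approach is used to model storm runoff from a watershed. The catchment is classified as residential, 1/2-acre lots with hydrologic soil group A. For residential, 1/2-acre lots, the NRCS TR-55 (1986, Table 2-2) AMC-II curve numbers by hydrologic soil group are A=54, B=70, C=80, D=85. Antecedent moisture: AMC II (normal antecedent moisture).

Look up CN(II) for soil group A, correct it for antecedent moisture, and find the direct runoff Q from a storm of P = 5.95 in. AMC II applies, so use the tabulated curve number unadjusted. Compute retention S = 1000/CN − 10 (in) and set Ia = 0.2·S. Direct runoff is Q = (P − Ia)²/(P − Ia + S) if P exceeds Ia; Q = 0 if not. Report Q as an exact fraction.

NRCS table: residential, 1/2-acre lots, soil group A → CN(II) = 54
CN(II) = 54; AMC II needs no correction.
S = 1000/54 − 10 = 230/27 in ≈ 8.519 in
Ia = 0.2S: 0.2·8.519 = 1.704 in (exactly 46/27)
Since P=5.950 > Ia=1.704: effective rainfall P−Ia = 2293/540 in
Q: (2293/540)² ÷ (6893/540) = 5257849/3722220 in (≈ 1.413 in)

Q = 5257849/3722220 in ≈ 1.413 in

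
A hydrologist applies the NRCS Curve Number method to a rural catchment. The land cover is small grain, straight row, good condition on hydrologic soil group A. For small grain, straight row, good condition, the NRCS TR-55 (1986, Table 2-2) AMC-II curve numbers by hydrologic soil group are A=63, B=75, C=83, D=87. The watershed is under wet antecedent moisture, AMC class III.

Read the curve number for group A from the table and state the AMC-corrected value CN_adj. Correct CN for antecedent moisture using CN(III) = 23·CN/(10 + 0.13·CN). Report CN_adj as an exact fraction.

NRCS table: small grain, straight row, good condition, soil group A → CN(II) = 63
CN(III) from CN(II)=63: (23·63)/(10 + 0.13·63) = 144900/1819 ≈ 79.659

CN_adj = 144900/1819 ≈ 79.659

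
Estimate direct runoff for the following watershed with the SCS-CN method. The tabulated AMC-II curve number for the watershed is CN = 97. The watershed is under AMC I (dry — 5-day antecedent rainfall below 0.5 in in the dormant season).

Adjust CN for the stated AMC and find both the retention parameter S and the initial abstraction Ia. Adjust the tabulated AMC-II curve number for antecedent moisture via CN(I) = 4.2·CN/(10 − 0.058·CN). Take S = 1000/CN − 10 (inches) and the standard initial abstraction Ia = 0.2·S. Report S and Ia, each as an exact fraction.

CN(I) from CN(II)=97: (4.2·97)/(10 − 0.058·97) = 67900/729 ≈ 93.141
S = 1000/(67900/729) − 10 = 500/679 in ≈ 0.736 in
Ia = 0.2S: 0.2·0.736 = 0.147 in (exactly 100/679)

S = 500/679 in ≈ 0.736 in; Ia = 100/679 in ≈ 0.147 in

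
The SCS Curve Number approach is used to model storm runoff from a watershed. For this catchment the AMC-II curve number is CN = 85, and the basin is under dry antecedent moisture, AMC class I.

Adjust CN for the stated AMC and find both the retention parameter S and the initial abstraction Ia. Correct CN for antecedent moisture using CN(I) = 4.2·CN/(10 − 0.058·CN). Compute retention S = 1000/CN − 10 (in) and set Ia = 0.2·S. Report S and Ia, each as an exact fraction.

S = 500/119 in ≈ 4.202 in; Ia = 100/119 in ≈ 0.840 in

Adjust CN=85 to AMC I: 4.2·85/(10 − 0.058·85) → 357 ÷ (507/100) = 11900/169 ≈ 70.414
Max retention: S = 1000/(11900/169) − 10 = 500/119 in (≈ 4.202 in)
Ia = 0.2S: 0.2·4.202 = 0.840 in (exactly 100/119)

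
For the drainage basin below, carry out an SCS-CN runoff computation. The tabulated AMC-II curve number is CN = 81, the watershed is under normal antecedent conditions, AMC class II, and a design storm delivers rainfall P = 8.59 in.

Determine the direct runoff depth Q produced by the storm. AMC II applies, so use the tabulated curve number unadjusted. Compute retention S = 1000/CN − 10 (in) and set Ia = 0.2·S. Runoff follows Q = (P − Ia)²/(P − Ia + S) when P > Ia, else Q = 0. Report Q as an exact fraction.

Average conditions: CN = 81 (no AMC adjustment).
Max retention: S = 1000/81 − 10 = 190/81 in (≈ 2.346 in)
Initial abstraction Ia = S/5 = (190/81)/5 = 38/81 ≈ 0.469 in
Excess rainfall: 8.590 − 0.469 = 8.121 in; P > Ia so Q > 0
Q: (65779/8100)² ÷ (84779/8100) = 4326876841/686709900 in (≈ 6.301 in)

Q = 4326876841/686709900 in ≈ 6.301 in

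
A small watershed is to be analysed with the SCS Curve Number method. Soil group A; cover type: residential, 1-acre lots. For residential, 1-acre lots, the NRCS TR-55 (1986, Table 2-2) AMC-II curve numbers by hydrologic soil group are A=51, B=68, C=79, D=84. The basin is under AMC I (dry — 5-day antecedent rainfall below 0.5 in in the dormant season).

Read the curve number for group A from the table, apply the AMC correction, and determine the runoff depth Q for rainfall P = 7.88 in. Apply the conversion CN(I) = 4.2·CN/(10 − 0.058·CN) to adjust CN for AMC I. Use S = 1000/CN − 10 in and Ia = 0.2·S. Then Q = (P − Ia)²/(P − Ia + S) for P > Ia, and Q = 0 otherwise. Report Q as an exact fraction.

Q = 159794881/383039325 in ≈ 0.417 in

NRCS table: residential, 1-acre lots, soil group A → CN(II) = 51
Adjust CN=51 to AMC I: 4.2·51/(10 − 0.058·51) → (1071/5) ÷ (3521/500) = 15300/503 ≈ 30.417
Retention S: 1000/CN − 10 with CN=30.417 → S = 3500/153 ≈ 22.876 in
Ia = 0.2·(3500/153) = 700/153 in ≈ 4.575 in
Excess rainfall: 7.880 − 4.575 = 3.305 in; P > Ia so Q > 0
Q: (12641/3825)² ÷ (100141/3825) = 159794881/383039325 in (≈ 0.417 in)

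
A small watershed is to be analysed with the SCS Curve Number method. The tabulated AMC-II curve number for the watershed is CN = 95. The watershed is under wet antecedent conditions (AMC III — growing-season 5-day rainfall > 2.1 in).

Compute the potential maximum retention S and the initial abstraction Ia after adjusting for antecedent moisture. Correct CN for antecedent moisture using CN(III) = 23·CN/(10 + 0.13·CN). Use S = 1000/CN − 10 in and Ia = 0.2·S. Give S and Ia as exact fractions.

S = 100/437 in ≈ 0.229 in; Ia = 20/437 in ≈ 0.046 in

Wet (AMC III): CN(III) = 23·95/(10 + 0.13·95) = 2185/(447/20) = 43700/447 ≈ 97.763
S = 1000/(43700/447) − 10 = 100/437 in ≈ 0.229 in
Ia = 0.2S: 0.2·0.229 = 0.046 in (exactly 20/437)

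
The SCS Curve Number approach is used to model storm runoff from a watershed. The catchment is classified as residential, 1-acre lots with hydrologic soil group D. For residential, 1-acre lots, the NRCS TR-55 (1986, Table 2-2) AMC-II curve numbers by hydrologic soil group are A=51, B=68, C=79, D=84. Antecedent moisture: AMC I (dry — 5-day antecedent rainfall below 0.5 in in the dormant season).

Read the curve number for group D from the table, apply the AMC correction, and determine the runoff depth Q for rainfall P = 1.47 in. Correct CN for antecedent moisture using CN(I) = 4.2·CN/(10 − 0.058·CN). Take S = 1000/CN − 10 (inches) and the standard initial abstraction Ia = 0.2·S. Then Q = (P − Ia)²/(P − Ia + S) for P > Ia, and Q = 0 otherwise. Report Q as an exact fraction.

Q = 616379929/9914870700 in ≈ 0.062 in

NRCS table: residential, 1-acre lots, soil group D → CN(II) = 84
CN(I) from CN(II)=84: (4.2·84)/(10 − 0.058·84) = 44100/641 ≈ 68.799
S = 1000/(44100/641) − 10 = 2000/441 in ≈ 4.535 in
Ia = 0.2S: 0.2·4.535 = 0.907 in (exactly 400/441)
Excess rainfall: 1.470 − 0.907 = 0.563 in; P > Ia so Q > 0
Runoff Q = (P−Ia)²/(P−Ia+S) = (0.563)²/(0.563+4.535) = 616379929/9914870700 ≈ 0.062 in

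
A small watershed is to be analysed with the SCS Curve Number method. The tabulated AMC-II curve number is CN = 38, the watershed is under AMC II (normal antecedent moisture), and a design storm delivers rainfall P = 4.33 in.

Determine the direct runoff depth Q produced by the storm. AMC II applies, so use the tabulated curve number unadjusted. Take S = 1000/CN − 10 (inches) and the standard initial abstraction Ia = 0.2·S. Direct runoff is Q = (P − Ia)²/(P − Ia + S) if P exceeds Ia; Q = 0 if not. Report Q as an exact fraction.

AMC II — tabulated CN = 38 applies directly.
S = 1000/38 − 10 = 310/19 in ≈ 16.316 in
Ia = 0.2S: 0.2·16.316 = 3.263 in (exactly 62/19)
P − Ia = 4.330 − 3.263 = 2027/1900 ≈ 1.067 in (> 0, runoff occurs)
Q: (2027/1900)² ÷ (33027/1900) = 4108729/62751300 in (≈ 0.065 in)

Q = 4108729/62751300 in ≈ 0.065 in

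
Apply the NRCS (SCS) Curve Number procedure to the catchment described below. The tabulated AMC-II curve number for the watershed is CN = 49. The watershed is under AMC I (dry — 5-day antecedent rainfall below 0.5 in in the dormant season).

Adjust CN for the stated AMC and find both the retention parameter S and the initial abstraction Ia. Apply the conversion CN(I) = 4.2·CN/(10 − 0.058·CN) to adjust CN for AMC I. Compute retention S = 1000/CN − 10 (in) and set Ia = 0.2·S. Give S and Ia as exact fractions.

Adjust CN=49 to AMC I: 4.2·49/(10 − 0.058·49) → (1029/5) ÷ (3579/500) = 34300/1193 ≈ 28.751
Max retention: S = 1000/(34300/1193) − 10 = 8500/343 in (≈ 24.781 in)
Initial abstraction Ia = S/5 = (8500/343)/5 = 1700/343 ≈ 4.956 in

S = 8500/343 in ≈ 24.781 in; Ia = 1700/343 in ≈ 4.956 in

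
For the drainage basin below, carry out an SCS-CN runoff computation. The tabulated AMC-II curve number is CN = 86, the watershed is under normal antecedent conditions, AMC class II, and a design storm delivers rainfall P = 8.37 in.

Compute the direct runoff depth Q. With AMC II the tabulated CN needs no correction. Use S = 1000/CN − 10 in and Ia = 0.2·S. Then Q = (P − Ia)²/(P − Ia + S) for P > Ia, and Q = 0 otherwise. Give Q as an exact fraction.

Q = 1196537281/178841300 in ≈ 6.690 in

AMC II — tabulated CN = 86 applies directly.
Retention S: 1000/CN − 10 with CN=86.000 → S = 70/43 ≈ 1.628 in
Initial abstraction Ia = S/5 = (70/43)/5 = 14/43 ≈ 0.326 in
Excess rainfall: 8.370 − 0.326 = 8.044 in; P > Ia so Q > 0
Q: (34591/4300)² ÷ (41591/4300) = 1196537281/178841300 in (≈ 6.690 in)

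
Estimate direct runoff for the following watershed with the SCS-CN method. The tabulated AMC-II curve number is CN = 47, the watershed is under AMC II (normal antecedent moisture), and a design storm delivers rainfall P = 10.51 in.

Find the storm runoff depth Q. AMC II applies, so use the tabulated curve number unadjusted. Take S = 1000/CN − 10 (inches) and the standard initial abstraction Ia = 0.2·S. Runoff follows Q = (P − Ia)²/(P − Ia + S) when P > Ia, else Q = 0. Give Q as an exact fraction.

Q = 1505207209/431445900 in ≈ 3.489 in

AMC II — tabulated CN = 47 applies directly.
Retention S: 1000/CN − 10 with CN=47.000 → S = 530/47 ≈ 11.277 in
Initial abstraction Ia = S/5 = (530/47)/5 = 106/47 ≈ 2.255 in
Since P=10.510 > Ia=2.255: effective rainfall P−Ia = 38797/4700 in
Q = (38797/4700)²/((38797/4700) + 530/47) = (1505207209/22090000)/(91797/4700) = 1505207209/431445900 in ≈ 3.489 in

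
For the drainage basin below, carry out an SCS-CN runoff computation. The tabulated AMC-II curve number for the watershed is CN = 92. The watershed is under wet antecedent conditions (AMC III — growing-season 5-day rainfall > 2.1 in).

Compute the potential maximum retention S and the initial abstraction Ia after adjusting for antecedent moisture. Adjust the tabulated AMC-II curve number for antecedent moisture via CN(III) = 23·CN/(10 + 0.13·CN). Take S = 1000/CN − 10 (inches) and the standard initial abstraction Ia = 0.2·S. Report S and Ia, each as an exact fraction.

S = 200/529 in ≈ 0.378 in; Ia = 40/529 in ≈ 0.076 in

Adjust CN=92 to AMC III: 23·92/(10 + 0.13·92) → 2116 ÷ (549/25) = 52900/549 ≈ 96.357
Max retention: S = 1000/(52900/549) − 10 = 200/529 in (≈ 0.378 in)
Initial abstraction Ia = S/5 = (200/529)/5 = 40/529 ≈ 0.076 in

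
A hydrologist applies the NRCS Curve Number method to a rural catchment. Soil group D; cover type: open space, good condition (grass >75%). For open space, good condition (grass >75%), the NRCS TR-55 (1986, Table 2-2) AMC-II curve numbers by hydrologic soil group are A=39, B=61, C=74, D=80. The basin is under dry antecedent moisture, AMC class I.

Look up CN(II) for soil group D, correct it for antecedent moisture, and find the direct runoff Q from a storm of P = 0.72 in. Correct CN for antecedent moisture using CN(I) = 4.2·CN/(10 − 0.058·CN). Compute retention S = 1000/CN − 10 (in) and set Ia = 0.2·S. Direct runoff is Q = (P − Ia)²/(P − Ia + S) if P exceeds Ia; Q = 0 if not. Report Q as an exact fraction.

NRCS table: open space, good condition (grass >75%), soil group D → CN(II) = 80
Dry (AMC I): CN(I) = 4.2·80/(10 − 0.058·80) = 336/(134/25) = 4200/67 ≈ 62.687
Max retention: S = 1000/(4200/67) − 10 = 125/21 in (≈ 5.952 in)
Ia = 0.2·(125/21) = 25/21 in ≈ 1.190 in
P = 0.720 ≤ Ia = 1.190 in: entire storm abstracted, Q = 0.

Q = 0 in ≈ 0.000 in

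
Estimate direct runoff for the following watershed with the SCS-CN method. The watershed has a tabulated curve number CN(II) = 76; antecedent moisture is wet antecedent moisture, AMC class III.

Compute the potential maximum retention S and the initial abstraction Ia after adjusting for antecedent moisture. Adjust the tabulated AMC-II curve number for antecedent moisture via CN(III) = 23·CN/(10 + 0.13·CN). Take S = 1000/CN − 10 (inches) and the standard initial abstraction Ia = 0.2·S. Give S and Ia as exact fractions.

S = 600/437 in ≈ 1.373 in; Ia = 120/437 in ≈ 0.275 in

CN(III) from CN(II)=76: (23·76)/(10 + 0.13·76) = 43700/497 ≈ 87.928
S = 1000/(43700/497) − 10 = 600/437 in ≈ 1.373 in
Initial abstraction Ia = S/5 = (600/437)/5 = 120/437 ≈ 0.275 in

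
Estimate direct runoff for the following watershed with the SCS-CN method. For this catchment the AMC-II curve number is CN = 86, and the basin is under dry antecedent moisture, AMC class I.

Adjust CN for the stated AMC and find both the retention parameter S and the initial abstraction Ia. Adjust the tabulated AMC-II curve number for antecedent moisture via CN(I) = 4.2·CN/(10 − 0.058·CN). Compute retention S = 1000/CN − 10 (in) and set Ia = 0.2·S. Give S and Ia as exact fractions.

S = 500/129 in ≈ 3.876 in; Ia = 100/129 in ≈ 0.775 in

Dry (AMC I): CN(I) = 4.2·86/(10 − 0.058·86) = (1806/5)/(1253/250) = 12900/179 ≈ 72.067
S = 1000/(12900/179) − 10 = 500/129 in ≈ 3.876 in
Ia = 0.2S: 0.2·3.876 = 0.775 in (exactly 100/129)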